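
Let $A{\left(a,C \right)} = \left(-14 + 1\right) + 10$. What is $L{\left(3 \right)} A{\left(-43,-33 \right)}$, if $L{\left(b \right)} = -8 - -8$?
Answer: $0$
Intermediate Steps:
$L{\left(b \right)} = 0$ ($L{\left(b \right)} = -8 + 8 = 0$)
$A{\left(a,C \right)} = -3$ ($A{\left(a,C \right)} = -13 + 10 = -3$)
$L{\left(3 \right)} A{\left(-43,-33 \right)} = 0 \left(-3\right) = 0$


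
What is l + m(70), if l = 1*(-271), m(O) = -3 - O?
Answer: -344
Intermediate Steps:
l = -271
l + m(70) = -271 + (-3 - 1*70) = -271 + (-3 - 70) = -271 - 73 = -344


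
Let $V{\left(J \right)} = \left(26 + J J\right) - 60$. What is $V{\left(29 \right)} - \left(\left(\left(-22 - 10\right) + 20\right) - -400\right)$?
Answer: $419$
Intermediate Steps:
$V{\left(J \right)} = -34 + J^{2}$ ($V{\left(J \right)} = \left(26 + J^{2}\right) - 60 = -34 + J^{2}$)
$V{\left(29 \right)} - \left(\left(\left(-22 - 10\right) + 20\right) - -400\right) = \left(-34 + 29^{2}\right) - \left(\left(\left(-22 - 10\right) + 20\right) - -400\right) = \left(-34 + 841\right) - \left(\left(-32 + 20\right) + 400\right) = 807 - \left(-12 + 400\right) = 807 - 388 = 419$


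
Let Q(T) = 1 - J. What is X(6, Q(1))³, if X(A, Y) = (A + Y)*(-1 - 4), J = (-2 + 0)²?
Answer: -3375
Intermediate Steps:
J = 4 (J = (-2)² = 4)
Q(T) = -3 (Q(T) = 1 - 1*4 = 1 - 4 = -3)
X(A, Y) = -5*A - 5*Y (X(A, Y) = (A + Y)*(-5) = -5*A - 5*Y)
X(6, Q(1))³ = (-5*6 - 5*(-3))³ = (-30 + 15)³ = (-15)³ = -3375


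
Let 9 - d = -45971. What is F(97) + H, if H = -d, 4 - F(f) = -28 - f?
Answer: -45851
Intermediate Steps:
d = 45980 (d = 9 - 1*(-45971) = 9 + 45971 = 45980)
F(f) = 32 + f (F(f) = 4 - (-28 - f) = 4 + (28 + f) = 32 + f)
H = -45980 (H = -1*45980 = -45980)
F(97) + H = (32 + 97) - 45980 = 129 - 45980 = -45851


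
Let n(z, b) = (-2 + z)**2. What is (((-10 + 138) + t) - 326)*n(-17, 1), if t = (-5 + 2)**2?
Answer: -68229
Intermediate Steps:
t = 9 (t = (-3)**2 = 9)
(((-10 + 138) + t) - 326)*n(-17, 1) = (((-10 + 138) + 9) - 326)*(-2 - 17)**2 = ((128 + 9) - 326)*(-19)**2 = (137 - 326)*361 = -189*361 = -68229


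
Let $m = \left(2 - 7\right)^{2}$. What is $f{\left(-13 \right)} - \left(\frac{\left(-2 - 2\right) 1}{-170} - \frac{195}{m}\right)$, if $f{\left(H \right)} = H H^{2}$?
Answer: $- \frac{186084}{85} \approx -2189.2$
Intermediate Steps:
$f{\left(H \right)} = H^{3}$
$m = 25$ ($m = \left(2 - 7\right)^{2} = \left(-5\right)^{2} = 25$)
$f{\left(-13 \right)} - \left(\frac{\left(-2 - 2\right) 1}{-170} - \frac{195}{m}\right) = \left(-13\right)^{3} - \left(\frac{\left(-2 - 2\right) 1}{-170} - \frac{195}{25}\right) = -2197 - \left(\left(-4\right) 1 \left(- \frac{1}{170}\right) - \frac{39}{5}\right) = -2197 - \left(\left(-4\right) \left(- \frac{1}{170}\right) - \frac{39}{5}\right) = -2197 - \left(\frac{2}{85} - \frac{39}{5}\right) = -2197 - - \frac{661}{85} = -2197 + \frac{661}{85} = - \frac{186084}{85}$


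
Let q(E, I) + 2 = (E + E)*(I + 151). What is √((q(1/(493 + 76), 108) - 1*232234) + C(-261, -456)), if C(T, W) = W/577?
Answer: I*√25032572186581598/328313 ≈ 481.91*I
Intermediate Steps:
q(E, I) = -2 + 2*E*(151 + I) (q(E, I) = -2 + (E + E)*(I + 151) = -2 + (2*E)*(151 + I) = -2 + 2*E*(151 + I))
C(T, W) = W/577 (C(T, W) = W*(1/577) = W/577)
√((q(1/(493 + 76), 108) - 1*232234) + C(-261, -456)) = √(((-2 + 302/(493 + 76) + 2*108/(493 + 76)) - 1*232234) + (1/577)*(-456)) = √(((-2 + 302/569 + 2*108/569) - 232234) - 456/577) = √(((-2 + 302*(1/569) + 2*(1/569)*108) - 232234) - 456/577) = √(((-2 + 302/569 + 216/569) - 232234) - 456/577) = √((-620/569 - 232234) - 456/577) = √(-132141766/569 - 456/577) = √(-76246058446/328313) = I*√25032572186581598/328313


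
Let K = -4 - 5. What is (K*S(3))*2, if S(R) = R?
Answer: -54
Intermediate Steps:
K = -9
(K*S(3))*2 = -9*3*2 = -27*2 = -54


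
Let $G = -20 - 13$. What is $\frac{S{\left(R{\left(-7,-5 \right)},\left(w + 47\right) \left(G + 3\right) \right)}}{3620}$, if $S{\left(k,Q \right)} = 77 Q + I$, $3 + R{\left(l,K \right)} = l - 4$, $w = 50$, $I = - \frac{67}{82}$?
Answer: $- \frac{18373807}{296840} \approx -61.898$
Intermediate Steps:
$I = - \frac{67}{82}$ ($I = \left(-67\right) \frac{1}{82} = - \frac{67}{82} \approx -0.81707$)
$R{\left(l,K \right)} = -7 + l$ ($R{\left(l,K \right)} = -3 + \left(l - 4\right) = -3 + \left(-4 + l\right) = -7 + l$)
$G = -33$ ($G = -20 - 13 = -33$)
$S{\left(k,Q \right)} = - \frac{67}{82} + 77 Q$ ($S{\left(k,Q \right)} = 77 Q - \frac{67}{82} = - \frac{67}{82} + 77 Q$)
$\frac{S{\left(R{\left(-7,-5 \right)},\left(w + 47\right) \left(G + 3\right) \right)}}{3620} = \frac{- \frac{67}{82} + 77 \left(50 + 47\right) \left(-33 + 3\right)}{3620} = \left(- \frac{67}{82} + 77 \cdot 97 \left(-30\right)\right) \frac{1}{3620} = \left(- \frac{67}{82} + 77 \left(-2910\right)\right) \frac{1}{3620} = \left(- \frac{67}{82} - 224070\right) \frac{1}{3620} = \left(- \frac{18373807}{82}\right) \frac{1}{3620} = - \frac{18373807}{296840}$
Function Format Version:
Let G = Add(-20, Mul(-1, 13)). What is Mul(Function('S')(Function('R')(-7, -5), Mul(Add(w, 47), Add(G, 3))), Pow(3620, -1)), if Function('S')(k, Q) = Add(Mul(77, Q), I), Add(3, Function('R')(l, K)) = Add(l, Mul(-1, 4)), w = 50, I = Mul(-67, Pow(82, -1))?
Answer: Rational(-18373807, 296840) ≈ -61.898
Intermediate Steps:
I = Rational(-67, 82) (I = Mul(-67, Rational(1, 82)) = Rational(-67, 82) ≈ -0.81707)
Function('R')(l, K) = Add(-7, l) (Function('R')(l, K) = Add(-3, Add(l, Mul(-1, 4))) = Add(-3, Add(l, -4)) = Add(-3, Add(-4, l)) = Add(-7, l))
G = -33 (G = Add(-20, -13) = -33)
Function('S')(k, Q) = Add(Rational(-67, 82), Mul(77, Q)) (Function('S')(k, Q) = Add(Mul(77, Q), Rational(-67, 82)) = Add(Rational(-67, 82), Mul(77, Q)))
Mul(Function('S')(Function('R')(-7, -5), Mul(Add(w, 47), Add(G, 3))), Pow(3620, -1)) = Mul(Add(Rational(-67, 82), Mul(77, Mul(Add(50, 47), Add(-33, 3)))), Pow(3620, -1)) = Mul(Add(Rational(-67, 82), Mul(77, Mul(97, -30))), Rational(1, 3620)) = Mul(Add(Rational(-67, 82), Mul(77, -2910)), Rational(1, 3620)) = Mul(Add(Rational(-67, 82), -224070), Rational(1, 3620)) = Mul(Rational(-18373807, 82), Rational(1, 3620)) = Rational(-18373807, 296840)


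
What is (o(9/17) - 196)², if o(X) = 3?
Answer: 37249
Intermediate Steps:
(o(9/17) - 196)² = (3 - 196)² = (-193)² = 37249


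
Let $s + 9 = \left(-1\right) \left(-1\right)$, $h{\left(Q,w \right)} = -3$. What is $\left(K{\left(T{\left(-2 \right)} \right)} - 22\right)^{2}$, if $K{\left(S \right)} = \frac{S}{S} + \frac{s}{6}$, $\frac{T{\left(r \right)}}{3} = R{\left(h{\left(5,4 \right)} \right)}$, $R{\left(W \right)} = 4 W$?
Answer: $\frac{4489}{9} \approx 498.78$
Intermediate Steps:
$s = -8$ ($s = -9 - -1 = -9 + 1 = -8$)
$T{\left(r \right)} = -36$ ($T{\left(r \right)} = 3 \cdot 4 \left(-3\right) = 3 \left(-12\right) = -36$)
$K{\left(S \right)} = - \frac{1}{3}$ ($K{\left(S \right)} = \frac{S}{S} - \frac{8}{6} = 1 - \frac{4}{3} = - \frac{1}{3}$)
$\left(K{\left(T{\left(-2 \right)} \right)} - 22\right)^{2} = \left(- \frac{1}{3} - 22\right)^{2} = \left(- \frac{67}{3}\right)^{2} = \frac{4489}{9}$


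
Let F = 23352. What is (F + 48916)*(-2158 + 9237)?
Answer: 511585172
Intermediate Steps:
(F + 48916)*(-2158 + 9237) = (23352 + 48916)*(-2158 + 9237) = 72268*7079 = 511585172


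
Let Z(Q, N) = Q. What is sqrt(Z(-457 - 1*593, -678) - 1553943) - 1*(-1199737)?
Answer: 1199737 + 3*I*sqrt(172777) ≈ 1.1997e+6 + 1247.0*I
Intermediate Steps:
sqrt(Z(-457 - 1*593, -678) - 1553943) - 1*(-1199737) = sqrt((-457 - 1*593) - 1553943) - 1*(-1199737) = sqrt((-457 - 593) - 1553943) + 1199737 = sqrt(-1050 - 1553943) + 1199737 = sqrt(-1554993) + 1199737 = 3*I*sqrt(172777) + 1199737 = 1199737 + 3*I*sqrt(172777)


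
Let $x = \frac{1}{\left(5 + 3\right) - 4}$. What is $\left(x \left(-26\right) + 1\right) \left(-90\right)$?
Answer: $495$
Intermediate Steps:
$x = \frac{1}{4}$ ($x = \frac{1}{8 - 4} = \frac{1}{4} \approx 0.25$)
$\left(x \left(-26\right) + 1\right) \left(-90\right) = \left(\frac{1}{4} \left(-26\right) + 1\right) \left(-90\right) = \left(- \frac{13}{2} + 1\right) \left(-90\right) = \left(- \frac{11}{2}\right) \left(-90\right) = 495$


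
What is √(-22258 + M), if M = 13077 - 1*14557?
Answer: I*√23738 ≈ 154.07*I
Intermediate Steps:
M = -1480 (M = 13077 - 14557 = -1480)
√(-22258 + M) = √(-22258 - 1480) = √(-23738) = I*√23738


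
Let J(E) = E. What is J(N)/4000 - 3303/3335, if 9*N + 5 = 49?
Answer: -5938063/6003000 ≈ -0.98918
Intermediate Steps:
N = 44/9 (N = -5/9 + (⅑)*49 = -5/9 + 49/9 = 44/9 ≈ 4.8889)
J(N)/4000 - 3303/3335 = (44/9)/4000 - 3303/3335 = (44/9)*(1/4000) - 3303*1/3335 = 11/9000 - 3303/3335 = -5938063/6003000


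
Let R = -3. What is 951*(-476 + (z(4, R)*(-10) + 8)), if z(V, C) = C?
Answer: -416538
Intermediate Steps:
951*(-476 + (z(4, R)*(-10) + 8)) = 951*(-476 + (-3*(-10) + 8)) = 951*(-476 + (30 + 8)) = 951*(-476 + 38) = 951*(-438) = -416538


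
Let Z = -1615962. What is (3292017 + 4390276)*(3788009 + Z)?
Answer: 16686301463771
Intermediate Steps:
(3292017 + 4390276)*(3788009 + Z) = (3292017 + 4390276)*(3788009 - 1615962) = 7682293*2172047 = 16686301463771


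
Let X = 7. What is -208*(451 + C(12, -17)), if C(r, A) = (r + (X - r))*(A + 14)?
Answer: -89440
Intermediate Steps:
C(r, A) = 98 + 7*A (C(r, A) = (r + (7 - r))*(A + 14) = 7*(14 + A) = 98 + 7*A)
-208*(451 + C(12, -17)) = -208*(451 + (98 + 7*(-17))) = -208*(451 + (98 - 119)) = -208*(451 - 21) = -208*430 = -89440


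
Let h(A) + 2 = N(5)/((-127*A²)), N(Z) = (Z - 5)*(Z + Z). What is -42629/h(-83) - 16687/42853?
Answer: 1826747163/85706 ≈ 21314.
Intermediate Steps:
N(Z) = 2*Z*(-5 + Z) (N(Z) = (-5 + Z)*(2*Z) = 2*Z*(-5 + Z))
h(A) = -2 (h(A) = -2 + (2*5*(-5 + 5))/((-127*A²)) = -2 + (2*5*0)*(-1/(127*A²)) = -2 + 0*(-1/(127*A²)) = -2 + 0 = -2)
-42629/h(-83) - 16687/42853 = -42629/(-2) - 16687/42853 = -42629*(-½) - 16687*1/42853 = 42629/2 - 16687/42853 = 1826747163/85706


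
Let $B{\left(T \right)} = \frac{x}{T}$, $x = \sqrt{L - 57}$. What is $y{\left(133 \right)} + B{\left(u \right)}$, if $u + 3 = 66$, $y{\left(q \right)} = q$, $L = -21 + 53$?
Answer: $133 + \frac{5 i}{63} \approx 133.0 + 0.079365 i$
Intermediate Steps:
$L = 32$
$x = 5 i$ ($x = \sqrt{32 - 57} = \sqrt{-25} = 5 i \approx 5.0 i$)
$u = 63$ ($u = -3 + 66 = 63$)
$B{\left(T \right)} = \frac{5 i}{T}$
$y{\left(133 \right)} + B{\left(u \right)} = 133 + \frac{5 i}{63}$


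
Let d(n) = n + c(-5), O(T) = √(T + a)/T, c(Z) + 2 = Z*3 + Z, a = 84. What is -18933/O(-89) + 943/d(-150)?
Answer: -943/172 - 1685037*I*√5/5 ≈ -5.4826 - 7.5357e+5*I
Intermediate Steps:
c(Z) = -2 + 4*Z (c(Z) = -2 + (Z*3 + Z) = -2 + (3*Z + Z) = -2 + 4*Z)
O(T) = √(84 + T)/T (O(T) = √(T + 84)/T = √(84 + T)/T)
d(n) = -22 + n (d(n) = n + (-2 + 4*(-5)) = n + (-2 - 20) = n - 22 = -22 + n)
-18933/O(-89) + 943/d(-150) = -18933*(-89/√(84 - 89)) + 943/(-22 - 150) = -18933*89*I*√5/5 + 943/(-172) = -18933*89*I*√5/5 + 943*(-1/172) = -18933*89*I*√5/5 - 943/172 = -1685037*I*√5/5 - 943/172 = -943/172 - 1685037*I*√5/5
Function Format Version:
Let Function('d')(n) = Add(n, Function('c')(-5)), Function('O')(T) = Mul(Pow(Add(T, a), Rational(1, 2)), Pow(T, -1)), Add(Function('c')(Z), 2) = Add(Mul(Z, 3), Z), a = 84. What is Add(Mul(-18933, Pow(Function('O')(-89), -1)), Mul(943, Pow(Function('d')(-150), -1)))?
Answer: Add(Rational(-943, 172), Mul(Rational(-1685037, 5), I, Pow(5, Rational(1, 2)))) ≈ Add(-5.4826, Mul(-7.5357e+5, I))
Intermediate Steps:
Function('c')(Z) = Add(-2, Mul(4, Z)) (Function('c')(Z) = Add(-2, Add(Mul(Z, 3), Z)) = Add(-2, Add(Mul(3, Z), Z)) = Add(-2, Mul(4, Z)))
Function('O')(T) = Mul(Pow(T, -1), Pow(Add(84, T), Rational(1, 2))) (Function('O')(T) = Mul(Pow(Add(T, 84), Rational(1, 2)), Pow(T, -1)) = Mul(Pow(Add(84, T), Rational(1, 2)), Pow(T, -1)) = Mul(Pow(T, -1), Pow(Add(84, T), Rational(1, 2))))
Function('d')(n) = Add(-22, n) (Function('d')(n) = Add(n, Add(-2, Mul(4, -5))) = Add(n, Add(-2, -20)) = Add(n, -22) = Add(-22, n))
Add(Mul(-18933, Pow(Function('O')(-89), -1)), Mul(943, Pow(Function('d')(-150), -1))) = Add(Mul(-18933, Pow(Mul(Pow(-89, -1), Pow(Add(84, -89), Rational(1, 2))), -1)), Mul(943, Pow(Add(-22, -150), -1))) = Add(Mul(-18933, Pow(Mul(Rational(-1, 89), Pow(-5, Rational(1, 2))), -1)), Mul(943, Pow(-172, -1))) = Add(Mul(-18933, Pow(Mul(Rational(-1, 89), Mul(I, Pow(5, Rational(1, 2)))), -1)), Mul(943, Rational(-1, 172))) = Add(Mul(-18933, Pow(Mul(Rational(-1, 89), I, Pow(5, Rational(1, 2))), -1)), Rational(-943, 172)) = Add(Mul(-18933, Mul(Rational(89, 5), I, Pow(5, Rational(1, 2)))), Rational(-943, 172)) = Add(Mul(Rational(-1685037, 5), I, Pow(5, Rational(1, 2))), Rational(-943, 172)) = Add(Rational(-943, 172), Mul(Rational(-1685037, 5), I, Pow(5, Rational(1, 2))))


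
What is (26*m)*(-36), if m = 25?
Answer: -23400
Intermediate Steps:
(26*m)*(-36) = (26*25)*(-36) = 650*(-36) = -23400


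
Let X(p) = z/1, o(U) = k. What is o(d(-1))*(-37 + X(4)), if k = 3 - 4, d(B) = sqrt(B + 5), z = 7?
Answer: 30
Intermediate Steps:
d(B) = sqrt(5 + B)
k = -1
o(U) = -1
X(p) = 7 (X(p) = 7/1 = 7*1 = 7)
o(d(-1))*(-37 + X(4)) = -(-37 + 7) = -1*(-30) = 30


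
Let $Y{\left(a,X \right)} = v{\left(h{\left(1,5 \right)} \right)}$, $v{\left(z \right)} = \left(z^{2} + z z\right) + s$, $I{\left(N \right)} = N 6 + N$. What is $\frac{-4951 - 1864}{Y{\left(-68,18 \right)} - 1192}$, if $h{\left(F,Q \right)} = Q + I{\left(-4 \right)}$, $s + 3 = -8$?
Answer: $47$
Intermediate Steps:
$I{\left(N \right)} = 7 N$ ($I{\left(N \right)} = 6 N + N = 7 N$)
$s = -11$ ($s = -3 - 8 = -11$)
$h{\left(F,Q \right)} = -28 + Q$ ($h{\left(F,Q \right)} = Q + 7 \left(-4\right) = Q - 28 = -28 + Q$)
$v{\left(z \right)} = -11 + 2 z^{2}$ ($v{\left(z \right)} = \left(z^{2} + z z\right) - 11 = \left(z^{2} + z^{2}\right) - 11 = 2 z^{2} - 11 = -11 + 2 z^{2}$)
$Y{\left(a,X \right)} = 1047$ ($Y{\left(a,X \right)} = -11 + 2 \left(-28 + 5\right)^{2} = -11 + 2 \left(-23\right)^{2} = -11 + 2 \cdot 529 = -11 + 1058 = 1047$)
$\frac{-4951 - 1864}{Y{\left(-68,18 \right)} - 1192} = \frac{-4951 - 1864}{1047 - 1192} = - \frac{6815}{-145} = \left(-6815\right) \left(- \frac{1}{145}\right) = 47$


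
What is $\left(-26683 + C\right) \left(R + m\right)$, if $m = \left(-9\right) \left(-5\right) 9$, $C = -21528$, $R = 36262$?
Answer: $-1767752737$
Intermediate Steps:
$m = 405$ ($m = 45 \cdot 9 = 405$)
$\left(-26683 + C\right) \left(R + m\right) = \left(-26683 - 21528\right) \left(36262 + 405\right) = \left(-48211\right) 36667 = -1767752737$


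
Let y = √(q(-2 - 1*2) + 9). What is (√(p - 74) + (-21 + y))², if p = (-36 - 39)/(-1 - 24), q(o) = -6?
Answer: (-21 + √3 + I*√71)² ≈ 300.25 - 324.71*I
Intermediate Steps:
p = 3 (p = -75/(-25) = -75*(-1/25) = 3)
y = √3 (y = √(-6 + 9) = √3 ≈ 1.7320)
(√(p - 74) + (-21 + y))² = (√(3 - 74) + (-21 + √3))² = (√(-71) + (-21 + √3))² = (I*√71 + (-21 + √3))² = (-21 + √3 + I*√71)²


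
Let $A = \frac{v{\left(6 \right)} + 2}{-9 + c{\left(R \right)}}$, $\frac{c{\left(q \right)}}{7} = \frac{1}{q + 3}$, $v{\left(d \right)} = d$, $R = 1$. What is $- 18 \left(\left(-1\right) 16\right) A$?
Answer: $- \frac{9216}{29} \approx -317.79$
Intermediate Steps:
$c{\left(q \right)} = \frac{7}{3 + q}$ ($c{\left(q \right)} = \frac{7}{q + 3} = \frac{7}{3 + q}$)
$A = - \frac{32}{29}$ ($A = \frac{6 + 2}{-9 + \frac{7}{3 + 1}} = \frac{8}{-9 + \frac{7}{4}} = \frac{8}{- \frac{29}{4}} = 8 \left(- \frac{4}{29}\right) = - \frac{32}{29} \approx -1.1034$)
$- 18 \left(\left(-1\right) 16\right) A = - 18 \left(\left(-1\right) 16\right) \left(- \frac{32}{29}\right) = \left(-18\right) \left(-16\right) \left(- \frac{32}{29}\right) = 288 \left(- \frac{32}{29}\right) = - \frac{9216}{29}$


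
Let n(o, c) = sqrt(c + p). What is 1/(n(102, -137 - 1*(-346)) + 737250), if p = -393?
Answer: 368625/271768781342 - I*sqrt(46)/271768781342 ≈ 1.3564e-6 - 2.4956e-11*I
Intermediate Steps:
n(o, c) = sqrt(-393 + c) (n(o, c) = sqrt(c - 393) = sqrt(-393 + c))
1/(n(102, -137 - 1*(-346)) + 737250) = 1/(sqrt(-393 + (-137 - 1*(-346))) + 737250) = 1/(sqrt(-393 + (-137 + 346)) + 737250) = 1/(sqrt(-393 + 209) + 737250) = 1/(sqrt(-184) + 737250) = 1/(2*I*sqrt(46) + 737250) = 1/(737250 + 2*I*sqrt(46))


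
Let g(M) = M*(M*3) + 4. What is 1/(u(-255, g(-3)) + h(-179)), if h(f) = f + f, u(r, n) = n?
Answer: -1/327 ≈ -0.0030581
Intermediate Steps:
g(M) = 4 + 3*M² (g(M) = M*(3*M) + 4 = 3*M² + 4 = 4 + 3*M²)
h(f) = 2*f
1/(u(-255, g(-3)) + h(-179)) = 1/((4 + 3*(-3)²) + 2*(-179)) = 1/((4 + 3*9) - 358) = 1/((4 + 27) - 358) = 1/(31 - 358) = 1/(-327) = -1/327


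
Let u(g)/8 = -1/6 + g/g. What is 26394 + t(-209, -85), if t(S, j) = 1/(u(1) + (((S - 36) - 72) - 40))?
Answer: 27740091/1051 ≈ 26394.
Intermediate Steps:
u(g) = 20/3 (u(g) = 8*(-1/6 + g/g) = 8*(-1*1/6 + 1) = 8*(-1/6 + 1) = 8*(5/6) = 20/3)
t(S, j) = 1/(-424/3 + S) (t(S, j) = 1/(20/3 + (((S - 36) - 72) - 40)) = 1/(20/3 + (((-36 + S) - 72) - 40)) = 1/(20/3 + ((-108 + S) - 40)) = 1/(20/3 + (-148 + S)) = 1/(-424/3 + S))
26394 + t(-209, -85) = 26394 + 3/(-424 + 3*(-209)) = 26394 + 3/(-424 - 627) = 26394 + 3/(-1051) = 26394 + 3*(-1/1051) = 26394 - 3/1051 = 27740091/1051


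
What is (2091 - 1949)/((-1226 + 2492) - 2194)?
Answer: -71/464 ≈ -0.15302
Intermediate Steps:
(2091 - 1949)/((-1226 + 2492) - 2194) = 142/(1266 - 2194) = 142/(-928) = 142*(-1/928) = -71/464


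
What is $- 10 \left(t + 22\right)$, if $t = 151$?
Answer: $-1730$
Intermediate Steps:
$- 10 \left(t + 22\right) = - 10 \left(151 + 22\right) = \left(-10\right) 173 = -1730$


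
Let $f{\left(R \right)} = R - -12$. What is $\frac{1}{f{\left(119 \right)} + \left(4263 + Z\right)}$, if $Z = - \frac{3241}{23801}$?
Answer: $\frac{23801}{104578353} \approx 0.00022759$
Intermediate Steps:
$Z = - \frac{3241}{23801}$ ($Z = \left(-3241\right) \frac{1}{23801} = - \frac{3241}{23801} \approx -0.13617$)
$f{\left(R \right)} = 12 + R$ ($f{\left(R \right)} = R + 12 = 12 + R$)
$\frac{1}{f{\left(119 \right)} + \left(4263 + Z\right)} = \frac{1}{\left(12 + 119\right) + \left(4263 - \frac{3241}{23801}\right)} = \frac{1}{131 + \frac{101460422}{23801}} = \frac{1}{\frac{104578353}{23801}} = \frac{23801}{104578353}$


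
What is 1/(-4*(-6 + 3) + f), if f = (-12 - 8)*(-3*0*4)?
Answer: 1/12 ≈ 0.083333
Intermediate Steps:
f = 0 (f = -0*4 = -20*0 = 0)
1/(-4*(-6 + 3) + f) = 1/(-4*(-6 + 3) + 0) = 1/(-4*(-3) + 0) = 1/(12 + 0) = 1/12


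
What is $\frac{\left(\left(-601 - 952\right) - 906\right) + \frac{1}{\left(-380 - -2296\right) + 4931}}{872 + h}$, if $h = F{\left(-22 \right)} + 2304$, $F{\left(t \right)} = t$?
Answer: $- \frac{8418386}{10797719} \approx -0.77964$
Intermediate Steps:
$h = 2282$ ($h = -22 + 2304 = 2282$)
$\frac{\left(\left(-601 - 952\right) - 906\right) + \frac{1}{\left(-380 - -2296\right) + 4931}}{872 + h} = \frac{\left(\left(-601 - 952\right) - 906\right) + \frac{1}{\left(-380 - -2296\right) + 4931}}{872 + 2282} = \frac{\left(-1553 - 906\right) + \frac{1}{\left(-380 + 2296\right) + 4931}}{3154} = \left(-2459 + \frac{1}{1916 + 4931}\right) \frac{1}{3154} = \left(-2459 + \frac{1}{6847}\right) \frac{1}{3154} = \left(- \frac{16836772}{6847}\right) \frac{1}{3154} = - \frac{8418386}{10797719}$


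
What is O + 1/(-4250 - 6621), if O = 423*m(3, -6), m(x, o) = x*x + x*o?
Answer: -41385898/10871 ≈ -3807.0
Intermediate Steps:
m(x, o) = x² + o*x
O = -3807 (O = 423*(3*(-6 + 3)) = 423*(3*(-3)) = 423*(-9) = -3807)
O + 1/(-4250 - 6621) = -3807 + 1/(-4250 - 6621) = -3807 + 1/(-10871) = -3807 - 1/10871 = -41385898/10871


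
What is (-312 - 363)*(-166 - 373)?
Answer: 363825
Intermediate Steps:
(-312 - 363)*(-166 - 373) = -675*(-539) = 363825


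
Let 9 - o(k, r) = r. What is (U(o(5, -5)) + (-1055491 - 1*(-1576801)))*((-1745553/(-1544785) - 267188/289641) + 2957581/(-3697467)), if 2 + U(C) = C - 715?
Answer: -15461438019057104460866/50132394518565315 ≈ -3.0841e+5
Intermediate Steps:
o(k, r) = 9 - r
U(C) = -717 + C (U(C) = -2 + (C - 715) = -2 + (-715 + C) = -717 + C)
(U(o(5, -5)) + (-1055491 - 1*(-1576801)))*((-1745553/(-1544785) - 267188/289641) + 2957581/(-3697467)) = ((-717 + (9 - 1*(-5))) + (-1055491 - 1*(-1576801)))*((-1745553/(-1544785) - 267188/289641) + 2957581/(-3697467)) = ((-717 + (9 + 5)) + (-1055491 + 1576801))*((-1745553*(-1/1544785) - 267188*1/289641) + 2957581*(-1/3697467)) = ((-717 + 14) + 521310)*((1745553/1544785 - 267188/289641) - 2957581/3697467) = (-703 + 521310)*(8439609263/40675733835 - 2957581/3697467) = 520607*(-29698866936205438/50132394518565315) = -15461438019057104460866/50132394518565315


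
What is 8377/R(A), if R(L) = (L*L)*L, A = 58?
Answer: 8377/195112 ≈ 0.042934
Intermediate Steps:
R(L) = L³ (R(L) = L²*L = L³)
8377/R(A) = 8377/(58³) = 8377/195112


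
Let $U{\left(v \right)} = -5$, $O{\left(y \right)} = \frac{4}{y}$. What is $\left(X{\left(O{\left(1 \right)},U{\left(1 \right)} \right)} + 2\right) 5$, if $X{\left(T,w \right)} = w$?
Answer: $-15$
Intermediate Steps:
$\left(X{\left(O{\left(1 \right)},U{\left(1 \right)} \right)} + 2\right) 5 = \left(-5 + 2\right) 5 = \left(-3\right) 5 = -15$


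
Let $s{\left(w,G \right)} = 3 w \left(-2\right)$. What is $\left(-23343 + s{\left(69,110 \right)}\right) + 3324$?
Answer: $-20433$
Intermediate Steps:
$s{\left(w,G \right)} = - 6 w$
$\left(-23343 + s{\left(69,110 \right)}\right) + 3324 = \left(-23343 - 414\right) + 3324 = -23757 + 3324 = -20433$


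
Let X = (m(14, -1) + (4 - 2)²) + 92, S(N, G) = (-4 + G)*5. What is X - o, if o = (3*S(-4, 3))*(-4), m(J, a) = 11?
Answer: 47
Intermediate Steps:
S(N, G) = -20 + 5*G
o = 60 (o = (3*(-20 + 5*3))*(-4) = (3*(-20 + 15))*(-4) = (3*(-5))*(-4) = -15*(-4) = 60)
X = 107 (X = (11 + (4 - 2)²) + 92 = (11 + 2²) + 92 = (11 + 4) + 92 = 15 + 92 = 107)
X - o = 107 - 1*60 = 107 - 60 = 47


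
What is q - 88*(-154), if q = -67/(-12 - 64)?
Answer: 1030019/76 ≈ 13553.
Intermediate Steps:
q = 67/76 (q = -67/(-76) = -67*(-1/76) = 67/76 ≈ 0.88158)
q - 88*(-154) = 67/76 - 88*(-154) = 67/76 + 13552 = 1030019/76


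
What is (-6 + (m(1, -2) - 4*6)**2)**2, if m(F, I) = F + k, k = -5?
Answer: 605284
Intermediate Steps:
m(F, I) = -5 + F (m(F, I) = F - 5 = -5 + F)
(-6 + (m(1, -2) - 4*6)**2)**2 = (-6 + ((-5 + 1) - 4*6)**2)**2 = (-6 + (-4 - 24)**2)**2 = (-6 + (-28)**2)**2 = (-6 + 784)**2 = 778**2 = 605284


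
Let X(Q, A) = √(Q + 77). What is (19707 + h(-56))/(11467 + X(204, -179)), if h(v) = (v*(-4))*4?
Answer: 236254601/131491808 - 20603*√281/131491808 ≈ 1.7941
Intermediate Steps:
h(v) = -16*v (h(v) = -4*v*4 = -16*v)
X(Q, A) = √(77 + Q)
(19707 + h(-56))/(11467 + X(204, -179)) = (19707 - 16*(-56))/(11467 + √(77 + 204)) = (19707 + 896)/(11467 + √281) = 20603/(11467 + √281)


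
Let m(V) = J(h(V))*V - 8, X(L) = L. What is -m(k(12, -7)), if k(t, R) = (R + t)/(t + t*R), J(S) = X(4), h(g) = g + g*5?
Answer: 149/18 ≈ 8.2778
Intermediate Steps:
h(g) = 6*g (h(g) = g + 5*g = 6*g)
J(S) = 4
k(t, R) = (R + t)/(t + R*t)
m(V) = -8 + 4*V (m(V) = 4*V - 8 = -8 + 4*V)
-m(k(12, -7)) = -(-8 + 4*((-7 + 12)/(12*(1 - 7)))) = -(-8 + 4*((1/12)*5/(-6))) = -(-8 + 4*((1/12)*(-⅙)*5)) = -(-8 + 4*(-5/72)) = -(-8 - 5/18) = -1*(-149/18) = 149/18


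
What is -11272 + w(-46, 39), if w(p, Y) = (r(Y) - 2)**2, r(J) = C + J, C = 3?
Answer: -9672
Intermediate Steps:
r(J) = 3 + J
w(p, Y) = (1 + Y)**2 (w(p, Y) = ((3 + Y) - 2)**2 = (1 + Y)**2)
-11272 + w(-46, 39) = -11272 + (1 + 39)**2 = -11272 + 40**2 = -11272 + 1600 = -9672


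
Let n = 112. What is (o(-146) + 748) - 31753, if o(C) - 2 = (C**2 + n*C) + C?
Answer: -26185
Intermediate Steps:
o(C) = 2 + C**2 + 113*C (o(C) = 2 + ((C**2 + 112*C) + C) = 2 + (C**2 + 113*C) = 2 + C**2 + 113*C)
(o(-146) + 748) - 31753 = ((2 + (-146)**2 + 113*(-146)) + 748) - 31753 = ((2 + 21316 - 16498) + 748) - 31753 = (4820 + 748) - 31753 = 5568 - 31753 = -26185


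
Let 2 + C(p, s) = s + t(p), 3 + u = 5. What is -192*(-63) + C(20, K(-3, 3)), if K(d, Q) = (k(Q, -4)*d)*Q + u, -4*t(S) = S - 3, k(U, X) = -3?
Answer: 48475/4 ≈ 12119.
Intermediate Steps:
u = 2 (u = -3 + 5 = 2)
t(S) = ¾ - S/4 (t(S) = -(S - 3)/4 = -(-3 + S)/4 = ¾ - S/4)
K(d, Q) = 2 - 3*Q*d (K(d, Q) = (-3*d)*Q + 2 = -3*Q*d + 2 = 2 - 3*Q*d)
C(p, s) = -5/4 + s - p/4 (C(p, s) = -2 + (s + (¾ - p/4)) = -2 + (¾ + s - p/4) = -5/4 + s - p/4)
-192*(-63) + C(20, K(-3, 3)) = -192*(-63) + (-5/4 + (2 - 3*3*(-3)) - ¼*20) = 12096 + (-5/4 + (2 + 27) - 5) = 12096 + (-5/4 + 29 - 5) = 12096 + 91/4 = 48475/4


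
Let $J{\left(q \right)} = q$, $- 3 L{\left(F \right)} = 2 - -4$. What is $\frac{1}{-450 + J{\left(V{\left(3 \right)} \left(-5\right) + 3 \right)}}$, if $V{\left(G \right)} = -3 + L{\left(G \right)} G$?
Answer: $- \frac{1}{402} \approx -0.0024876$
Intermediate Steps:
$L{\left(F \right)} = -2$ ($L{\left(F \right)} = - \frac{2 - -4}{3} = - \frac{2 + 4}{3} = \left(- \frac{1}{3}\right) 6 = -2$)
$V{\left(G \right)} = -3 - 2 G$
$\frac{1}{-450 + J{\left(V{\left(3 \right)} \left(-5\right) + 3 \right)}} = \frac{1}{-450 + \left(\left(-3 - 6\right) \left(-5\right) + 3\right)} = \frac{1}{-450 + \left(\left(-9\right) \left(-5\right) + 3\right)} = \frac{1}{-450 + \left(45 + 3\right)} = \frac{1}{-450 + 48} = \frac{1}{-402} = - \frac{1}{402}$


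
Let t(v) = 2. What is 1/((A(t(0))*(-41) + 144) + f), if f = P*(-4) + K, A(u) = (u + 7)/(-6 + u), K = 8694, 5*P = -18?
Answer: 20/178893 ≈ 0.00011180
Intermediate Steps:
P = -18/5 (P = (⅕)*(-18) = -18/5 ≈ -3.6000)
A(u) = (7 + u)/(-6 + u)
f = 43542/5 (f = -18/5*(-4) + 8694 = 72/5 + 8694 = 43542/5 ≈ 8708.4)
1/((A(t(0))*(-41) + 144) + f) = 1/((((7 + 2)/(-6 + 2))*(-41) + 144) + 43542/5) = 1/(((9/(-4))*(-41) + 144) + 43542/5) = 1/((-¼*9*(-41) + 144) + 43542/5) = 1/((-9/4*(-41) + 144) + 43542/5) = 1/((369/4 + 144) + 43542/5) = 1/(945/4 + 43542/5) = 1/(178893/20) = 20/178893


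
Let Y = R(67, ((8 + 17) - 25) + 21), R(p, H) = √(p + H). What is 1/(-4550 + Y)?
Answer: -2275/10351206 - √22/10351206 ≈ -0.00022023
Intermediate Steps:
R(p, H) = √(H + p)
Y = 2*√22 (Y = √((((8 + 17) - 25) + 21) + 67) = √(((25 - 25) + 21) + 67) = √((0 + 21) + 67) = √(21 + 67) = √88 = 2*√22 ≈ 9.3808)
1/(-4550 + Y) = 1/(-4550 + 2*√22)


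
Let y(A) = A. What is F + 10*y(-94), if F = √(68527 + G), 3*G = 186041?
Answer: -940 + √1174866/3 ≈ -578.70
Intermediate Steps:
G = 186041/3 (G = (⅓)*186041 = 186041/3 ≈ 62014.)
F = √1174866/3 (F = √(68527 + 186041/3) = √(391622/3) = √1174866/3 ≈ 361.30)
F + 10*y(-94) = √1174866/3 + 10*(-94) = √1174866/3 - 940 = -940 + √1174866/3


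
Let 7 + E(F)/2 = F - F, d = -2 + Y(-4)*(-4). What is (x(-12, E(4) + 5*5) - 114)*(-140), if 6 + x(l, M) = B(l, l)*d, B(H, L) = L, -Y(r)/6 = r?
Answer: -147840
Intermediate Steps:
Y(r) = -6*r
d = -98 (d = -2 - 6*(-4)*(-4) = -2 + 24*(-4) = -2 - 96 = -98)
E(F) = -14 (E(F) = -14 + 2*(F - F) = -14 + 2*0 = -14 + 0 = -14)
x(l, M) = -6 - 98*l (x(l, M) = -6 + l*(-98) = -6 - 98*l)
(x(-12, E(4) + 5*5) - 114)*(-140) = ((-6 - 98*(-12)) - 114)*(-140) = ((-6 + 1176) - 114)*(-140) = (1170 - 114)*(-140) = 1056*(-140) = -147840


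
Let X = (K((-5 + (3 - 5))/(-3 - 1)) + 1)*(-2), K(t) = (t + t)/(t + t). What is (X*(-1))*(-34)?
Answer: -136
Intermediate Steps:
K(t) = 1 (K(t) = (2*t)/((2*t)) = (2*t)*(1/(2*t)) = 1)
X = -4 (X = (1 + 1)*(-2) = 2*(-2) = -4)
(X*(-1))*(-34) = -4*(-1)*(-34) = 4*(-34) = -136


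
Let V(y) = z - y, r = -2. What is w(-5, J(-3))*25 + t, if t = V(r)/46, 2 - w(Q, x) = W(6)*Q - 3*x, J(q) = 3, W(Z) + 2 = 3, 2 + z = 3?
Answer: 18403/46 ≈ 400.07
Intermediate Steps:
z = 1 (z = -2 + 3 = 1)
W(Z) = 1 (W(Z) = -2 + 3 = 1)
V(y) = 1 - y
w(Q, x) = 2 - Q + 3*x (w(Q, x) = 2 - (1*Q - 3*x) = 2 - (Q - 3*x) = 2 + (-Q + 3*x) = 2 - Q + 3*x)
t = 3/46 (t = (1 - 1*(-2))/46 = (1 + 2)*(1/46) = 3*(1/46) = 3/46 ≈ 0.065217)
w(-5, J(-3))*25 + t = (2 - 1*(-5) + 3*3)*25 + 3/46 = (2 + 5 + 9)*25 + 3/46 = 16*25 + 3/46 = 400 + 3/46 = 18403/46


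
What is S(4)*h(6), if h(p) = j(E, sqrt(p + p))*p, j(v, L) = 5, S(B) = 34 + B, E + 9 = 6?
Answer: 1140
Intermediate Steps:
E = -3 (E = -9 + 6 = -3)
h(p) = 5*p
S(4)*h(6) = (34 + 4)*(5*6) = 38*30 = 1140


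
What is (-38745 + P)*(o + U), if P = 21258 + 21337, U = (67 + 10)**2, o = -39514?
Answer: -129302250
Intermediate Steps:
U = 5929 (U = 77**2 = 5929)
P = 42595
(-38745 + P)*(o + U) = (-38745 + 42595)*(-39514 + 5929) = 3850*(-33585) = -129302250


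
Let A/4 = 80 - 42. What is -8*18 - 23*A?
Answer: -3640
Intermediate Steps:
A = 152 (A = 4*(80 - 42) = 4*38 = 152)
-8*18 - 23*A = -8*18 - 23*152 = -144 - 3496 = -3640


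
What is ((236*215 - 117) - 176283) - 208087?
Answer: -333747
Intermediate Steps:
((236*215 - 117) - 176283) - 208087 = ((50740 - 117) - 176283) - 208087 = (50623 - 176283) - 208087 = -125660 - 208087 = -333747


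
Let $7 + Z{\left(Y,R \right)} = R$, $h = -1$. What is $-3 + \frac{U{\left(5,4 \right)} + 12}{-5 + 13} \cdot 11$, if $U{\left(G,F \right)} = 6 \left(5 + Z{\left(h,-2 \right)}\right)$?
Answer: $- \frac{39}{2} \approx -19.5$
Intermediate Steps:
$Z{\left(Y,R \right)} = -7 + R$
$U{\left(G,F \right)} = -24$ ($U{\left(G,F \right)} = 6 \left(5 - 9\right) = 6 \left(-4\right) = -24$)
$-3 + \frac{U{\left(5,4 \right)} + 12}{-5 + 13} \cdot 11 = -3 + \frac{-24 + 12}{-5 + 13} \cdot 11 = -3 + - \frac{12}{8} \cdot 11 = -3 + \left(-12\right) \frac{1}{8} \cdot 11 = -3 - \frac{33}{2} = - \frac{39}{2}$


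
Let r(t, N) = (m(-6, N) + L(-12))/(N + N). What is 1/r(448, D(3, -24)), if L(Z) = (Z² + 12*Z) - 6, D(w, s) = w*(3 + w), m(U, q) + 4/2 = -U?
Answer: -18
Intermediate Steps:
m(U, q) = -2 - U
L(Z) = -6 + Z² + 12*Z
r(t, N) = -1/N (r(t, N) = ((-2 - 1*(-6)) + (-6 + (-12)² + 12*(-12)))/(N + N) = ((-2 + 6) + (-6 + 144 - 144))/((2*N)) = (4 - 6)*(1/(2*N)) = -1/N)
1/r(448, D(3, -24)) = 1/(-1/(3*(3 + 3))) = 1/(-1/(3*6)) = 1/(-1/18) = -18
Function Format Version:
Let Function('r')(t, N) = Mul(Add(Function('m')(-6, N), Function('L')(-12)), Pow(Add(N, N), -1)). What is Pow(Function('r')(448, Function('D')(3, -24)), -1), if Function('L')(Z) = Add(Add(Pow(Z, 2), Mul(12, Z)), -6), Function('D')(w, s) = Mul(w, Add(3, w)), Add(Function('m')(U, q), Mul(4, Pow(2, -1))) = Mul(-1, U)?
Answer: -18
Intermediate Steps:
Function('m')(U, q) = Add(-2, Mul(-1, U))
Function('L')(Z) = Add(-6, Pow(Z, 2), Mul(12, Z))
Function('r')(t, N) = Mul(-1, Pow(N, -1)) (Function('r')(t, N) = Mul(Add(Add(-2, Mul(-1, -6)), Add(-6, Pow(-12, 2), Mul(12, -12))), Pow(Add(N, N), -1)) = Mul(Add(Add(-2, 6), Add(-6, 144, -144)), Pow(Mul(2, N), -1)) = Mul(Add(4, -6), Mul(Rational(1, 2), Pow(N, -1))) = Mul(-2, Mul(Rational(1, 2), Pow(N, -1))) = Mul(-1, Pow(N, -1)))
Pow(Function('r')(448, Function('D')(3, -24)), -1) = Pow(Mul(-1, Pow(Mul(3, Add(3, 3)), -1)), -1) = Pow(Mul(-1, Pow(Mul(3, 6), -1)), -1) = Pow(Mul(-1, Pow(18, -1)), -1) = Pow(Mul(-1, Rational(1, 18)), -1) = Pow(Rational(-1, 18), -1) = -18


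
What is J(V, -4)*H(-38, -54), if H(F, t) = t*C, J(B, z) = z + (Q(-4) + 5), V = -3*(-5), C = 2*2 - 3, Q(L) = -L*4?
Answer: -918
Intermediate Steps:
Q(L) = -4*L
C = 1 (C = 4 - 3 = 1)
V = 15
J(B, z) = 21 + z (J(B, z) = z + (-4*(-4) + 5) = z + (16 + 5) = z + 21 = 21 + z)
H(F, t) = t (H(F, t) = t*1 = t)
J(V, -4)*H(-38, -54) = (21 - 4)*(-54) = 17*(-54) = -918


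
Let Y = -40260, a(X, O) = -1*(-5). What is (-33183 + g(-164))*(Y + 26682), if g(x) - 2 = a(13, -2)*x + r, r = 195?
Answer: 459017868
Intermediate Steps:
a(X, O) = 5
g(x) = 197 + 5*x (g(x) = 2 + (5*x + 195) = 2 + (195 + 5*x) = 197 + 5*x)
(-33183 + g(-164))*(Y + 26682) = (-33183 + (197 + 5*(-164)))*(-40260 + 26682) = (-33183 + (197 - 820))*(-13578) = (-33183 - 623)*(-13578) = -33806*(-13578) = 459017868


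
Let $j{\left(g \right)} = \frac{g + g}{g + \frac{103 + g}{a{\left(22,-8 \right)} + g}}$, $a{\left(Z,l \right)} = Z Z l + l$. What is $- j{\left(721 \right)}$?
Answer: $- \frac{44226}{22105} \approx -2.0007$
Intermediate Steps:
$a{\left(Z,l \right)} = l + l Z^{2}$ ($a{\left(Z,l \right)} = Z^{2} l + l = l Z^{2} + l = l + l Z^{2}$)
$j{\left(g \right)} = \frac{2 g}{g + \frac{103 + g}{-3880 + g}}$ ($j{\left(g \right)} = \frac{g + g}{g + \frac{103 + g}{- 8 \left(1 + 22^{2}\right) + g}} = \frac{2 g}{g + \frac{103 + g}{- 8 \left(1 + 484\right) + g}} = \frac{2 g}{g + \frac{103 + g}{\left(-8\right) 485 + g}} = \frac{2 g}{g + \frac{103 + g}{-3880 + g}}$)
$- j{\left(721 \right)} = - \frac{2 \cdot 721 \left(-3880 + 721\right)}{103 + 721^{2} - 2796759} = - \frac{2 \cdot 721 \left(-3159\right)}{103 + 519841 - 2796759} = - \frac{2 \cdot 721 \left(-3159\right)}{-2276815} = - \frac{2 \cdot 721 \left(-1\right) \left(-3159\right)}{2276815} = \left(-1\right) \frac{44226}{22105} = - \frac{44226}{22105}$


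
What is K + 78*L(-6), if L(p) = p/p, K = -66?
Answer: 12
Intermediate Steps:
L(p) = 1
K + 78*L(-6) = -66 + 78*1 = -66 + 78 = 12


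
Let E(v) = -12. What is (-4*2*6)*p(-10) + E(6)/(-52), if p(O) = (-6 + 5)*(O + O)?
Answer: -12477/13 ≈ -959.77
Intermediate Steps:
p(O) = -2*O
(-4*2*6)*p(-10) + E(6)/(-52) = (-4*2*6)*(-2*(-10)) - 12/(-52) = -8*6*20 - 12*(-1/52) = -48*20 + 3/13 = -960 + 3/13 = -12477/13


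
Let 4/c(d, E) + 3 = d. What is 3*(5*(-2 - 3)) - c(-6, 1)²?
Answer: -6091/81 ≈ -75.198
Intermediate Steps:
c(d, E) = 4/(-3 + d)
3*(5*(-2 - 3)) - c(-6, 1)² = 3*(5*(-2 - 3)) - (4/(-3 - 6))² = 3*(5*(-5)) - (4/(-9))² = 3*(-25) - (4*(-⅑))² = -75 - (-4/9)² = -75 - 1*16/81 = -75 - 16/81 = -6091/81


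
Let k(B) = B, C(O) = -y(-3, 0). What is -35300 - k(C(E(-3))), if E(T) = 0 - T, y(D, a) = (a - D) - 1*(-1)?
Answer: -35296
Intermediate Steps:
y(D, a) = 1 + a - D (y(D, a) = (a - D) + 1 = 1 + a - D)
E(T) = -T
C(O) = -4 (C(O) = -(1 + 0 - 1*(-3)) = -(1 + 0 + 3) = -1*4 = -4)
-35300 - k(C(E(-3))) = -35300 - 1*(-4) = -35300 + 4 = -35296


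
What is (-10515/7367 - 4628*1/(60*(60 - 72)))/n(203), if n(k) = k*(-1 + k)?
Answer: 6630919/54376416360 ≈ 0.00012194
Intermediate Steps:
(-10515/7367 - 4628*1/(60*(60 - 72)))/n(203) = (-10515/7367 - 4628*1/(60*(60 - 72)))/((203*(-1 + 203))) = (-10515*1/7367 - 4628/((-12*60)))/((203*202)) = (-10515/7367 - 4628/(-720))/41006 = (-10515/7367 - 4628*(-1/720))*(1/41006) = (-10515/7367 + 1157/180)*(1/41006) = (6630919/1326060)*(1/41006) = 6630919/54376416360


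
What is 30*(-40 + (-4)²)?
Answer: -720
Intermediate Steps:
30*(-40 + (-4)²) = 30*(-40 + 16) = 30*(-24) = -720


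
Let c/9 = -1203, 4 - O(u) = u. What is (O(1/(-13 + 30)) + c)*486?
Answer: -89420112/17 ≈ -5.2600e+6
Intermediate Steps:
O(u) = 4 - u
c = -10827 (c = 9*(-1203) = -10827)
(O(1/(-13 + 30)) + c)*486 = ((4 - 1/(-13 + 30)) - 10827)*486 = ((4 - 1/17) - 10827)*486 = (67/17 - 10827)*486 = -183992/17*486 = -89420112/17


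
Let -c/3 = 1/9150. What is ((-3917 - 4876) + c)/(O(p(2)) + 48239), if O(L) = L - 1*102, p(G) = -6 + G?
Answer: -26818651/146805650 ≈ -0.18268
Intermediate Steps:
O(L) = -102 + L (O(L) = L - 102 = -102 + L)
c = -1/3050 (c = -3/9150 = -3*1/9150 = -1/3050 ≈ -0.00032787)
((-3917 - 4876) + c)/(O(p(2)) + 48239) = ((-3917 - 4876) - 1/3050)/((-102 + (-6 + 2)) + 48239) = (-8793 - 1/3050)/((-102 - 4) + 48239) = -26818651/(3050*(-106 + 48239)) = -26818651/3050/48133 = -26818651/3050*1/48133 = -26818651/146805650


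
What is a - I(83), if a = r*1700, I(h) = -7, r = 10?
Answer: 17007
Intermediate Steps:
a = 17000 (a = 10*1700 = 17000)
a - I(83) = 17000 - 1*(-7) = 17000 + 7 = 17007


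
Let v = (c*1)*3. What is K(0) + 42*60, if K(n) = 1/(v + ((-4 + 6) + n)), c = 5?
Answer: 42841/17 ≈ 2520.1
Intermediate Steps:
v = 15 (v = (5*1)*3 = 5*3 = 15)
K(n) = 1/(17 + n) (K(n) = 1/(15 + ((-4 + 6) + n)) = 1/(15 + (2 + n)) = 1/(17 + n))
K(0) + 42*60 = 1/(17 + 0) + 42*60 = 1/17 + 2520 = 42841/17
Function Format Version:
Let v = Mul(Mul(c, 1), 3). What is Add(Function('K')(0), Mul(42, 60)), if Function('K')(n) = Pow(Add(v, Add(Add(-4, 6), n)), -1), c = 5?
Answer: Rational(42841, 17) ≈ 2520.1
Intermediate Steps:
v = 15 (v = Mul(Mul(5, 1), 3) = Mul(5, 3) = 15)
Function('K')(n) = Pow(Add(17, n), -1) (Function('K')(n) = Pow(Add(15, Add(Add(-4, 6), n)), -1) = Pow(Add(15, Add(2, n)), -1) = Pow(Add(17, n), -1))
Add(Function('K')(0), Mul(42, 60)) = Add(Pow(Add(17, 0), -1), Mul(42, 60)) = Add(Pow(17, -1), 2520) = Add(Rational(1, 17), 2520) = Rational(42841, 17)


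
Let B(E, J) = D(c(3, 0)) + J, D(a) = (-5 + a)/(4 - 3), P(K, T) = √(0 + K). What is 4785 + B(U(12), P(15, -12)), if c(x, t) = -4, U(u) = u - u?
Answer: 4776 + √15 ≈ 4779.9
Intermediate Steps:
U(u) = 0
P(K, T) = √K
D(a) = -5 + a (D(a) = (-5 + a)/1 = (-5 + a)*1 = -5 + a)
B(E, J) = -9 + J (B(E, J) = (-5 - 4) + J = -9 + J)
4785 + B(U(12), P(15, -12)) = 4785 + (-9 + √15) = 4776 + √15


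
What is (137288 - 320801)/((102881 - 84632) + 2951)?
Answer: -183513/21200 ≈ -8.6563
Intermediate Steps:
(137288 - 320801)/((102881 - 84632) + 2951) = -183513/(18249 + 2951) = -183513/21200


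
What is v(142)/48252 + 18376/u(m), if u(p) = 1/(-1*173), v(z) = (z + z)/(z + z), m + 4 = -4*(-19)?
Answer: -153395424095/48252 ≈ -3.1790e+6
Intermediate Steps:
m = 72 (m = -4 - 4*(-19) = -4 + 76 = 72)
v(z) = 1 (v(z) = (2*z)/((2*z)) = (2*z)*(1/(2*z)) = 1)
u(p) = -1/173 (u(p) = 1/(-173) = -1/173)
v(142)/48252 + 18376/u(m) = 1/48252 + 18376/(-1/173) = 1*(1/48252) + 18376*(-173) = 1/48252 - 3179048 = -153395424095/48252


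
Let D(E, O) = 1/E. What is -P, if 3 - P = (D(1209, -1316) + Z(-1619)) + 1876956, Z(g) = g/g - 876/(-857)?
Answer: 1944737499743/1036113 ≈ 1.8770e+6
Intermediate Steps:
Z(g) = 1733/857 (Z(g) = 1 - 876*(-1/857) = 1 + 876/857 = 1733/857)
P = -1944737499743/1036113 (P = 3 - ((1/1209 + 1733/857) + 1876956) = 3 - (2096054/1036113 + 1876956) = 3 - 1*1944740608082/1036113 = 3 - 1944740608082/1036113 = -1944737499743/1036113 ≈ -1.8770e+6)
-P = -1*(-1944737499743/1036113) = 1944737499743/1036113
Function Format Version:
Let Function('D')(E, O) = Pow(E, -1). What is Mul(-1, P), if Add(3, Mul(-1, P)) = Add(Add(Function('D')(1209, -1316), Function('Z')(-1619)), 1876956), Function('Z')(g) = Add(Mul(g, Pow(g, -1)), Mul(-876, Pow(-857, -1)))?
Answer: Rational(1944737499743, 1036113) ≈ 1.8770e+6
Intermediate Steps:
Function('Z')(g) = Rational(1733, 857) (Function('Z')(g) = Add(1, Mul(-876, Rational(-1, 857))) = Add(1, Rational(876, 857)) = Rational(1733, 857))
P = Rational(-1944737499743, 1036113) (P = Add(3, Mul(-1, Add(Add(Pow(1209, -1), Rational(1733, 857)), 1876956))) = Add(3, Mul(-1, Add(Add(Rational(1, 1209), Rational(1733, 857)), 1876956))) = Add(3, Mul(-1, Add(Rational(2096054, 1036113), 1876956))) = Add(3, Mul(-1, Rational(1944740608082, 1036113))) = Add(3, Rational(-1944740608082, 1036113)) = Rational(-1944737499743, 1036113) ≈ -1.8770e+6)
Mul(-1, P) = Mul(-1, Rational(-1944737499743, 1036113)) = Rational(1944737499743, 1036113)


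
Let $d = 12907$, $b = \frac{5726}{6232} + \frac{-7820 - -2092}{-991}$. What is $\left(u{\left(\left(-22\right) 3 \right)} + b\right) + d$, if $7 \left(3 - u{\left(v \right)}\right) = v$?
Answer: $\frac{279407188583}{21615692} \approx 12926.0$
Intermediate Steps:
$b = \frac{20685681}{3087956}$ ($b = 5726 \cdot \frac{1}{6232} + \left(-7820 + 2092\right) \left(- \frac{1}{991}\right) = \frac{2863}{3116} - - \frac{5728}{991} = \frac{2863}{3116} + \frac{5728}{991} = \frac{20685681}{3087956} \approx 6.6988$)
$u{\left(v \right)} = 3 - \frac{v}{7}$
$\left(u{\left(\left(-22\right) 3 \right)} + b\right) + d = \left(\left(3 - \frac{\left(-22\right) 3}{7}\right) + \frac{20685681}{3087956}\right) + 12907 = \left(\left(3 - - \frac{66}{7}\right) + \frac{20685681}{3087956}\right) + 12907 = \left(\left(3 + \frac{66}{7}\right) + \frac{20685681}{3087956}\right) + 12907 = \left(\frac{87}{7} + \frac{20685681}{3087956}\right) + 12907 = \frac{413451939}{21615692} + 12907 = \frac{279407188583}{21615692}$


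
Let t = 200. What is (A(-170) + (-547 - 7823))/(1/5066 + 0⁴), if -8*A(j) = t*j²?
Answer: -3702587420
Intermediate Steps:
A(j) = -25*j²
(A(-170) + (-547 - 7823))/(1/5066 + 0⁴) = (-25*(-170)² + (-547 - 7823))/(1/5066 + 0⁴) = (-25*28900 - 8370)/(1/5066 + 0) = (-722500 - 8370)/(1/5066) = -730870*5066 = -3702587420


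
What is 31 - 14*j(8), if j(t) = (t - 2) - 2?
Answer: -25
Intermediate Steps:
j(t) = -4 + t (j(t) = (-2 + t) - 2 = -4 + t)
31 - 14*j(8) = 31 - 14*(-4 + 8) = 31 - 14*4 = 31 - 56 = -25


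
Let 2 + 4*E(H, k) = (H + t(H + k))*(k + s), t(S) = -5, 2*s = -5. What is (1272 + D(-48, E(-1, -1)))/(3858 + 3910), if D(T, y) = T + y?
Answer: 4915/31072 ≈ 0.15818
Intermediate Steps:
s = -5/2 (s = (½)*(-5) = -5/2 ≈ -2.5000)
E(H, k) = -½ + (-5 + H)*(-5/2 + k)/4 (E(H, k) = -½ + ((H - 5)*(k - 5/2))/4 = -½ + ((-5 + H)*(-5/2 + k))/4 = -½ + (-5 + H)*(-5/2 + k)/4)
(1272 + D(-48, E(-1, -1)))/(3858 + 3910) = (1272 + (-48 + (21/8 - 5/4*(-1) - 5/8*(-1) + (¼)*(-1)*(-1))))/(3858 + 3910) = (1272 + (-48 + (21/8 + 5/4 + 5/8 + ¼)))/7768 = (1272 + (-48 + 19/4))*(1/7768) = (1272 - 173/4)*(1/7768) = (4915/4)*(1/7768) = 4915/31072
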